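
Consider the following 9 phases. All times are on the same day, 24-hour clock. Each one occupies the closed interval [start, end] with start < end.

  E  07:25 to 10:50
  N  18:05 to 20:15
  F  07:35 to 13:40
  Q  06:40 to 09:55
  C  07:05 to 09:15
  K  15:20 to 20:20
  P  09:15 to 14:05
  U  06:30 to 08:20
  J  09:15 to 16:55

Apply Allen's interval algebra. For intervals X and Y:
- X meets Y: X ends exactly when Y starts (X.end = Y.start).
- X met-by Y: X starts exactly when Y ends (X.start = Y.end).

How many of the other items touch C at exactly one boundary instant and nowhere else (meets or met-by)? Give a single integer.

Target C = [07:05, 09:15].
E [07:25, 10:50] → overlapped-by → no.
F [07:35, 13:40] → overlapped-by → no.
J [09:15, 16:55] → met-by → counts.
K [15:20, 20:20] → after → no.
N [18:05, 20:15] → after → no.
P [09:15, 14:05] → met-by → counts.
Q [06:40, 09:55] → contains → no.
U [06:30, 08:20] → overlaps → no.
Total: 2.

2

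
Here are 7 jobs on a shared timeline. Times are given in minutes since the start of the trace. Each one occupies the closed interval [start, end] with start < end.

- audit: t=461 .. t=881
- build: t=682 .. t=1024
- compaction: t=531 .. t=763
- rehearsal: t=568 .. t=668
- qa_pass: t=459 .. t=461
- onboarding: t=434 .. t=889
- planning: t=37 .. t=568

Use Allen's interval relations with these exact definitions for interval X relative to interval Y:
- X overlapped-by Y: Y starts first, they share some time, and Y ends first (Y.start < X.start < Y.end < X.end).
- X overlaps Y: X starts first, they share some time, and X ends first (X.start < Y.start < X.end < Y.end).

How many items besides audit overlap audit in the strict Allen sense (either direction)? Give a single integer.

2

Target audit = [t=461, t=881].
build [t=682, t=1024] → overlapped-by → counts.
compaction [t=531, t=763] → during → no.
onboarding [t=434, t=889] → contains → no.
planning [t=37, t=568] → overlaps → counts.
qa_pass [t=459, t=461] → meets → no.
rehearsal [t=568, t=668] → during → no.
Total: 2.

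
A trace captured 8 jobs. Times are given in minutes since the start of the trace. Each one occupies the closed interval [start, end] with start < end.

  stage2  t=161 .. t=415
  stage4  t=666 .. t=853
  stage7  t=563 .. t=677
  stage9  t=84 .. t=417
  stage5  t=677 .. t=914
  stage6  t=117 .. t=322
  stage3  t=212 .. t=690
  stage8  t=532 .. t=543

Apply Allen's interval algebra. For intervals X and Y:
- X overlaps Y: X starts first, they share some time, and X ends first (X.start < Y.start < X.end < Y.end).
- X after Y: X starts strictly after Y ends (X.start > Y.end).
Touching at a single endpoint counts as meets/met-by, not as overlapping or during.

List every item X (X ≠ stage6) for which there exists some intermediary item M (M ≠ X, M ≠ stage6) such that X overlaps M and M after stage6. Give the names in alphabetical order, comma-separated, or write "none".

Target stage6 = [t=117, t=322].
Intermediaries M with M after stage6: stage4, stage5, stage7, stage8.
Via stage4 — items with X overlaps stage4: stage3, stage7.
Via stage5 — items with X overlaps stage5: stage3, stage4.
Via stage7 — items with X overlaps stage7: none.
Via stage8 — items with X overlaps stage8: none.
Union: stage3, stage4, stage7.

stage3, stage4, stage7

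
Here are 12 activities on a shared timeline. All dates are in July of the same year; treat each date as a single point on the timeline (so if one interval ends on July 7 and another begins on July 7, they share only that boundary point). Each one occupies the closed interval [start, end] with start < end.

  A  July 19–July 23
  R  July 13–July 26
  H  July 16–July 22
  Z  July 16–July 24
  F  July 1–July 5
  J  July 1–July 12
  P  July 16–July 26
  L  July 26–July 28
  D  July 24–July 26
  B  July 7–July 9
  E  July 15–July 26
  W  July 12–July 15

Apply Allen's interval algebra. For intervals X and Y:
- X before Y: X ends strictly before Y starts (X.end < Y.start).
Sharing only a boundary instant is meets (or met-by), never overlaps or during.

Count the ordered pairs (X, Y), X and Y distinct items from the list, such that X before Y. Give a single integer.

Checking all 132 ordered pairs for relation 'before'; matching pairs in alphabetical order:
(A, D): A before D ✓
(A, L): A before L ✓
(B, A): B before A ✓
(B, D): B before D ✓
(B, E): B before E ✓
(B, H): B before H ✓
(B, L): B before L ✓
(B, P): B before P ✓
(B, R): B before R ✓
(B, W): B before W ✓
(B, Z): B before Z ✓
(F, A): F before A ✓
(F, B): F before B ✓
(F, D): F before D ✓
(F, E): F before E ✓
(F, H): F before H ✓
(F, L): F before L ✓
(F, P): F before P ✓
(F, R): F before R ✓
(F, W): F before W ✓
(F, Z): F before Z ✓
(H, D): H before D ✓
(H, L): H before L ✓
(J, A): J before A ✓
... plus 14 further pairs not listed.
Count: 38.

38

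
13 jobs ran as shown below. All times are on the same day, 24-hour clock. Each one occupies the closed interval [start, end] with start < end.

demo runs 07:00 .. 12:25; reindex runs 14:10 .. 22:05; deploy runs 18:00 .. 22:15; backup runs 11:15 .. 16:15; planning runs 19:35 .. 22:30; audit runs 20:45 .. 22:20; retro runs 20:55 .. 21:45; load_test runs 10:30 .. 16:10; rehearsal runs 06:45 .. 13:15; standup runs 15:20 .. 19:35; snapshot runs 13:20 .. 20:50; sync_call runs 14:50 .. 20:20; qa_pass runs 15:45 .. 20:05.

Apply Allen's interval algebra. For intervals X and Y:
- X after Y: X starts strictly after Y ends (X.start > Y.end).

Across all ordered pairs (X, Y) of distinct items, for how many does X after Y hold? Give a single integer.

33

Checking all 156 ordered pairs for relation 'after'; matching pairs in alphabetical order:
(audit, backup): audit after backup ✓
(audit, demo): audit after demo ✓
(audit, load_test): audit after load_test ✓
(audit, qa_pass): audit after qa_pass ✓
(audit, rehearsal): audit after rehearsal ✓
(audit, standup): audit after standup ✓
(audit, sync_call): audit after sync_call ✓
(deploy, backup): deploy after backup ✓
(deploy, demo): deploy after demo ✓
(deploy, load_test): deploy after load_test ✓
(deploy, rehearsal): deploy after rehearsal ✓
(planning, backup): planning after backup ✓
(planning, demo): planning after demo ✓
(planning, load_test): planning after load_test ✓
(planning, rehearsal): planning after rehearsal ✓
(qa_pass, demo): qa_pass after demo ✓
(qa_pass, rehearsal): qa_pass after rehearsal ✓
(reindex, demo): reindex after demo ✓
(reindex, rehearsal): reindex after rehearsal ✓
(retro, backup): retro after backup ✓
(retro, demo): retro after demo ✓
(retro, load_test): retro after load_test ✓
(retro, qa_pass): retro after qa_pass ✓
(retro, rehearsal): retro after rehearsal ✓
... plus 9 further pairs not listed.
Count: 33.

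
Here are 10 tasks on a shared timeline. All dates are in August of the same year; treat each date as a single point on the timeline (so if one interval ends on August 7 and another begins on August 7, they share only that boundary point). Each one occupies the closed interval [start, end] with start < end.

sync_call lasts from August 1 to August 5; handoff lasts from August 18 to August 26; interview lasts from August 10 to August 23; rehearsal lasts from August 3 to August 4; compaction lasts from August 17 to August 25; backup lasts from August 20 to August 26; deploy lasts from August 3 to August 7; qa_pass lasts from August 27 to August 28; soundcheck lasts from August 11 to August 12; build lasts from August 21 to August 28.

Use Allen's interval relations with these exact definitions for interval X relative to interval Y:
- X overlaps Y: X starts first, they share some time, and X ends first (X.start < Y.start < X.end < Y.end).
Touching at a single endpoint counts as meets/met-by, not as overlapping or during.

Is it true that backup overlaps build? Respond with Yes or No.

Yes

backup = [August 20, August 26], build = [August 21, August 28].
Actual relation of backup to build: overlaps.
Asked whether 'overlaps' holds → Yes.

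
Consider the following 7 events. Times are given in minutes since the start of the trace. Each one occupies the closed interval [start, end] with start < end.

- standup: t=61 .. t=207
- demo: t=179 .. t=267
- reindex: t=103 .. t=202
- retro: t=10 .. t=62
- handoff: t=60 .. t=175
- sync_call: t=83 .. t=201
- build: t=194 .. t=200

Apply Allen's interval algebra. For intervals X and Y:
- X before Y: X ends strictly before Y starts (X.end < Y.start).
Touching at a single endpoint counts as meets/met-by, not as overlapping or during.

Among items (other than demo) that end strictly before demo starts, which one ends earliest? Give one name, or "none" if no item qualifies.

Target demo = [t=179, t=267].
build [t=194, t=200] → during → excluded.
handoff [t=60, t=175] → before → candidate.
reindex [t=103, t=202] → overlaps → excluded.
retro [t=10, t=62] → before → candidate.
standup [t=61, t=207] → overlaps → excluded.
sync_call [t=83, t=201] → overlaps → excluded.
Among candidates, earliest end is t=62 → retro.

retro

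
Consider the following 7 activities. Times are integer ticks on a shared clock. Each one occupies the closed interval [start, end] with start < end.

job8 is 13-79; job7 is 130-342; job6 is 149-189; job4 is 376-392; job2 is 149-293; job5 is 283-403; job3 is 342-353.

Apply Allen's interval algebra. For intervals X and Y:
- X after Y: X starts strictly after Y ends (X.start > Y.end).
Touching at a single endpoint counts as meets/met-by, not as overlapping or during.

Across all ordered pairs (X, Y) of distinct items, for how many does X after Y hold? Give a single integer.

13

Checking all 42 ordered pairs for relation 'after'; matching pairs in alphabetical order:
(job2, job8): job2 after job8 ✓
(job3, job2): job3 after job2 ✓
(job3, job6): job3 after job6 ✓
(job3, job8): job3 after job8 ✓
(job4, job2): job4 after job2 ✓
(job4, job3): job4 after job3 ✓
(job4, job6): job4 after job6 ✓
(job4, job7): job4 after job7 ✓
(job4, job8): job4 after job8 ✓
(job5, job6): job5 after job6 ✓
(job5, job8): job5 after job8 ✓
(job6, job8): job6 after job8 ✓
(job7, job8): job7 after job8 ✓
Count: 13.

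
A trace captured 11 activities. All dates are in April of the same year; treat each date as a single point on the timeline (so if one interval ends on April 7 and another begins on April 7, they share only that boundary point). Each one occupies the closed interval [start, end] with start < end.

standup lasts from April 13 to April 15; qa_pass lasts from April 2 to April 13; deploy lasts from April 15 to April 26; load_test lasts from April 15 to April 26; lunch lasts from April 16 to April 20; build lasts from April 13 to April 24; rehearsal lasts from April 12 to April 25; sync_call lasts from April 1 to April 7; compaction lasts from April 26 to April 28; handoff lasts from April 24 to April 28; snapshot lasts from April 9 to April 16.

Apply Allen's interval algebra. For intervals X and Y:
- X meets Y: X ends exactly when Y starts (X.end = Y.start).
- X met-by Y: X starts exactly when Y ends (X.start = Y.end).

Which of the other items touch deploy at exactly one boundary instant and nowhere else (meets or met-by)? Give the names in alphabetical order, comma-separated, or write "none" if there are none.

Target deploy = [April 15, April 26].
build [April 13, April 24] → overlaps → no.
compaction [April 26, April 28] → met-by → yes.
handoff [April 24, April 28] → overlapped-by → no.
load_test [April 15, April 26] → equals → no.
lunch [April 16, April 20] → during → no.
qa_pass [April 2, April 13] → before → no.
rehearsal [April 12, April 25] → overlaps → no.
snapshot [April 9, April 16] → overlaps → no.
standup [April 13, April 15] → meets → yes.
sync_call [April 1, April 7] → before → no.
Result: compaction, standup.

compaction, standup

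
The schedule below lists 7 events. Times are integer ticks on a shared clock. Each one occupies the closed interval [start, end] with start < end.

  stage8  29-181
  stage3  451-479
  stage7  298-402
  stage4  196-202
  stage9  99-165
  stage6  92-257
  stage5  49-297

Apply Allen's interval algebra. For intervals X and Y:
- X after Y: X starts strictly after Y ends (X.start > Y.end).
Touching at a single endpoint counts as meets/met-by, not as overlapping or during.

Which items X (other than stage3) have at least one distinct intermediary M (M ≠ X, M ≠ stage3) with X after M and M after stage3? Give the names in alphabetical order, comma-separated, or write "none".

Target stage3 = [451, 479].
Intermediaries M with M after stage3: none.
Union: none.

none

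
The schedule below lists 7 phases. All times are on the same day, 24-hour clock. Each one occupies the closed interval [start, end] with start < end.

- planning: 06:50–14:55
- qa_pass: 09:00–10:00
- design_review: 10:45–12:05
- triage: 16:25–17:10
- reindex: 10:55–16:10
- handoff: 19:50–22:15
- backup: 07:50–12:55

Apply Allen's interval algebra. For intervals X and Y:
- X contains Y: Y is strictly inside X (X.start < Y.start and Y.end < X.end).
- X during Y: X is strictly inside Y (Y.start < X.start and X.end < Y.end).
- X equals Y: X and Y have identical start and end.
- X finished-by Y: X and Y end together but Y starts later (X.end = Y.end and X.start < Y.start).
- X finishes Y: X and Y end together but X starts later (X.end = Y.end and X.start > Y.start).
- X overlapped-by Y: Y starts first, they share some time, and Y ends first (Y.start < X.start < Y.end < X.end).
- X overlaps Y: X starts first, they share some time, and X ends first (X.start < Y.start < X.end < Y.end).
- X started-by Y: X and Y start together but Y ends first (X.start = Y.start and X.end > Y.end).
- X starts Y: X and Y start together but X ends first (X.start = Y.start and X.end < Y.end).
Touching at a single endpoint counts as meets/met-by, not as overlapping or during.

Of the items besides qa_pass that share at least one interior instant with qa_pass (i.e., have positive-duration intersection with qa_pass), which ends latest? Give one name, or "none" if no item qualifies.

planning

Target qa_pass = [09:00, 10:00].
backup [07:50, 12:55] → contains → candidate.
design_review [10:45, 12:05] → after → excluded.
handoff [19:50, 22:15] → after → excluded.
planning [06:50, 14:55] → contains → candidate.
reindex [10:55, 16:10] → after → excluded.
triage [16:25, 17:10] → after → excluded.
Among candidates, latest end is 14:55 → planning.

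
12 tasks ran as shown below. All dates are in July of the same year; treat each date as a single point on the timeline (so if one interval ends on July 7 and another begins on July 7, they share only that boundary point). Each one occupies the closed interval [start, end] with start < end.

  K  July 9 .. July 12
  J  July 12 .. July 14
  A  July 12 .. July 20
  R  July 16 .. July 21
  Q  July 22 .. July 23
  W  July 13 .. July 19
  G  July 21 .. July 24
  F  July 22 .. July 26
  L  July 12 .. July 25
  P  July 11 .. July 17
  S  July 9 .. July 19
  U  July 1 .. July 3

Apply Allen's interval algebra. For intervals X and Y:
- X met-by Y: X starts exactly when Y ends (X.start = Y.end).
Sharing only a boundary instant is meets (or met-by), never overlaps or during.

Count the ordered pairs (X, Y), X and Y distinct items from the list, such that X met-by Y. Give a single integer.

Checking all 132 ordered pairs for relation 'met-by'; matching pairs in alphabetical order:
(A, K): A met-by K ✓
(G, R): G met-by R ✓
(J, K): J met-by K ✓
(L, K): L met-by K ✓
Count: 4.

4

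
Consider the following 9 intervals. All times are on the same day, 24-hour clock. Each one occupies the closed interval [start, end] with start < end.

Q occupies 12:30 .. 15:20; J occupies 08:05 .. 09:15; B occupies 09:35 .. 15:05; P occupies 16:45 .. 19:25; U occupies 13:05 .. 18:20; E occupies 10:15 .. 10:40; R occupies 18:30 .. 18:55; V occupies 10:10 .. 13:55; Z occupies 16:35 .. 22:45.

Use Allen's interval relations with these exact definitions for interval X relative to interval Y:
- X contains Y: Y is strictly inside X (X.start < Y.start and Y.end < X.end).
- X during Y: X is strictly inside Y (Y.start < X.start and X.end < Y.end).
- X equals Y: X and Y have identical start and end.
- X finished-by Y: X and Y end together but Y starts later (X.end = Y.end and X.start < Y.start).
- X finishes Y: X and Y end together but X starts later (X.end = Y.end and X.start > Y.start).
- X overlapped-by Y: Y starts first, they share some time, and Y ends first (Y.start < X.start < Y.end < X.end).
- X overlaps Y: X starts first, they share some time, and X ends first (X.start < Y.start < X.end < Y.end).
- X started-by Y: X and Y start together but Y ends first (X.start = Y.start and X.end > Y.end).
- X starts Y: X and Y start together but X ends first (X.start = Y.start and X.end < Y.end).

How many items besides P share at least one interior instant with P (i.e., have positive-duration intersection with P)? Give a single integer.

Target P = [16:45, 19:25].
B [09:35, 15:05] → before → no.
E [10:15, 10:40] → before → no.
J [08:05, 09:15] → before → no.
Q [12:30, 15:20] → before → no.
R [18:30, 18:55] → during → counts.
U [13:05, 18:20] → overlaps → counts.
V [10:10, 13:55] → before → no.
Z [16:35, 22:45] → contains → counts.
Total: 3.

3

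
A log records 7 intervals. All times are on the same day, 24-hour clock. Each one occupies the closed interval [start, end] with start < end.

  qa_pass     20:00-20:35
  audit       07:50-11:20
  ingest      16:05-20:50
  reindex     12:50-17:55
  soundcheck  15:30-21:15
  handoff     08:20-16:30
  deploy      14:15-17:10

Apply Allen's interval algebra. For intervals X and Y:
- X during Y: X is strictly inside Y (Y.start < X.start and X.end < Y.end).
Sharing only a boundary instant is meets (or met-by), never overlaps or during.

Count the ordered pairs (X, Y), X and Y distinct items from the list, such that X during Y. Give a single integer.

Checking all 42 ordered pairs for relation 'during'; matching pairs in alphabetical order:
(deploy, reindex): deploy during reindex ✓
(ingest, soundcheck): ingest during soundcheck ✓
(qa_pass, ingest): qa_pass during ingest ✓
(qa_pass, soundcheck): qa_pass during soundcheck ✓
Count: 4.

4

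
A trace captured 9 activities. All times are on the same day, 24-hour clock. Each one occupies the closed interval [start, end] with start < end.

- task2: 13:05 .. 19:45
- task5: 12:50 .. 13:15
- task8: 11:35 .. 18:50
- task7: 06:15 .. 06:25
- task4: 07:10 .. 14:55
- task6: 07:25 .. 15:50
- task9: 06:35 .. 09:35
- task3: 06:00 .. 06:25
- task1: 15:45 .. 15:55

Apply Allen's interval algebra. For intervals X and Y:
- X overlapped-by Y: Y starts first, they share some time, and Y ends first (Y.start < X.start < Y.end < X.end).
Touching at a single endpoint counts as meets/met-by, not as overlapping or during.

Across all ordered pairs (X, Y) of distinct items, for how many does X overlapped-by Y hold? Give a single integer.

Checking all 72 ordered pairs for relation 'overlapped-by'; matching pairs in alphabetical order:
(task1, task6): task1 overlapped-by task6 ✓
(task2, task4): task2 overlapped-by task4 ✓
(task2, task5): task2 overlapped-by task5 ✓
(task2, task6): task2 overlapped-by task6 ✓
(task2, task8): task2 overlapped-by task8 ✓
(task4, task9): task4 overlapped-by task9 ✓
(task6, task4): task6 overlapped-by task4 ✓
(task6, task9): task6 overlapped-by task9 ✓
(task8, task4): task8 overlapped-by task4 ✓
(task8, task6): task8 overlapped-by task6 ✓
Count: 10.

10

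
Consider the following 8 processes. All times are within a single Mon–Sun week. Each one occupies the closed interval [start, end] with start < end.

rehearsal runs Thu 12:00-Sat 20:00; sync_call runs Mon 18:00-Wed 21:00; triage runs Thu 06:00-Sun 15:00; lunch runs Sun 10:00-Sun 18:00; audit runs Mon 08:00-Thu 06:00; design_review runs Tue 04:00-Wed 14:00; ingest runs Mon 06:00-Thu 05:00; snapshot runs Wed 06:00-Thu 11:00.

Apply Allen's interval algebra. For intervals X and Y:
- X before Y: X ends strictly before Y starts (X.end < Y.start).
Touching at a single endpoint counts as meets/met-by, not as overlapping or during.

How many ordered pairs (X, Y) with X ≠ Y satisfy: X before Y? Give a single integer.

14

Checking all 56 ordered pairs for relation 'before'; matching pairs in alphabetical order:
(audit, lunch): audit before lunch ✓
(audit, rehearsal): audit before rehearsal ✓
(design_review, lunch): design_review before lunch ✓
(design_review, rehearsal): design_review before rehearsal ✓
(design_review, triage): design_review before triage ✓
(ingest, lunch): ingest before lunch ✓
(ingest, rehearsal): ingest before rehearsal ✓
(ingest, triage): ingest before triage ✓
(rehearsal, lunch): rehearsal before lunch ✓
(snapshot, lunch): snapshot before lunch ✓
(snapshot, rehearsal): snapshot before rehearsal ✓
(sync_call, lunch): sync_call before lunch ✓
(sync_call, rehearsal): sync_call before rehearsal ✓
(sync_call, triage): sync_call before triage ✓
Count: 14.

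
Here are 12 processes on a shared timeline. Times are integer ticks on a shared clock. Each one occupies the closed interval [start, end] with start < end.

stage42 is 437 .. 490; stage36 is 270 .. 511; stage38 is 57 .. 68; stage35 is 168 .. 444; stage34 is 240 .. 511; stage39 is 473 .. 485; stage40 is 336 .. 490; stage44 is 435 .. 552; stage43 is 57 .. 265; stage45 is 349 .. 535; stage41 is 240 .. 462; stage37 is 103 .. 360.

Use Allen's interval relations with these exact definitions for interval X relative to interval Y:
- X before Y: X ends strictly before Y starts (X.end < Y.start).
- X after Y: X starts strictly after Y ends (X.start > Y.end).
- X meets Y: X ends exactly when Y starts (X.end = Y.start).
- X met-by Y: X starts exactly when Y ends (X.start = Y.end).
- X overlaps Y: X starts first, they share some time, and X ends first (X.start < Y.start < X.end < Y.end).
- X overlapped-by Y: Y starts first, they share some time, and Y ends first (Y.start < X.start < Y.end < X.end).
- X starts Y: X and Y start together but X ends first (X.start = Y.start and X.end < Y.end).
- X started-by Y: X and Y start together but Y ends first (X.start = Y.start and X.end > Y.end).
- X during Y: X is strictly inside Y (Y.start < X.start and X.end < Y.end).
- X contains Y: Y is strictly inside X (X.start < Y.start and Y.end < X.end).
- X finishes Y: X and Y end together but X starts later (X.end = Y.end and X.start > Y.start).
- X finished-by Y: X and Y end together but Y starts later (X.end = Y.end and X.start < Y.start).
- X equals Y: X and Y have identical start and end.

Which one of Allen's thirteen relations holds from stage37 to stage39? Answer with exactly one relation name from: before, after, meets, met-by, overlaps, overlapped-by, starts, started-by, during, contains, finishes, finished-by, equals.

stage37 = [103, 360]; stage39 = [473, 485].
Compare endpoints: stage37.start < stage39.start, stage37.start < stage39.end, stage37.end < stage39.start, stage37.end < stage39.end.
That pattern is 'before'.

before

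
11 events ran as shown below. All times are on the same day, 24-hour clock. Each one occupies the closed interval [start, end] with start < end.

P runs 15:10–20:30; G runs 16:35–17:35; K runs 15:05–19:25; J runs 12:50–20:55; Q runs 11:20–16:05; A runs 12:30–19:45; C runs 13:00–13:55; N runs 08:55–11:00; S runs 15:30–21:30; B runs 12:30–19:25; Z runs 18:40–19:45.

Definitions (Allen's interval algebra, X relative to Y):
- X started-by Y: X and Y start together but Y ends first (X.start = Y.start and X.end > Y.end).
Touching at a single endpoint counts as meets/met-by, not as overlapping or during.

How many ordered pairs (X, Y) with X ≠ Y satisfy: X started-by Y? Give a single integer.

Checking all 110 ordered pairs for relation 'started-by'; matching pairs in alphabetical order:
(A, B): A started-by B ✓
Count: 1.

1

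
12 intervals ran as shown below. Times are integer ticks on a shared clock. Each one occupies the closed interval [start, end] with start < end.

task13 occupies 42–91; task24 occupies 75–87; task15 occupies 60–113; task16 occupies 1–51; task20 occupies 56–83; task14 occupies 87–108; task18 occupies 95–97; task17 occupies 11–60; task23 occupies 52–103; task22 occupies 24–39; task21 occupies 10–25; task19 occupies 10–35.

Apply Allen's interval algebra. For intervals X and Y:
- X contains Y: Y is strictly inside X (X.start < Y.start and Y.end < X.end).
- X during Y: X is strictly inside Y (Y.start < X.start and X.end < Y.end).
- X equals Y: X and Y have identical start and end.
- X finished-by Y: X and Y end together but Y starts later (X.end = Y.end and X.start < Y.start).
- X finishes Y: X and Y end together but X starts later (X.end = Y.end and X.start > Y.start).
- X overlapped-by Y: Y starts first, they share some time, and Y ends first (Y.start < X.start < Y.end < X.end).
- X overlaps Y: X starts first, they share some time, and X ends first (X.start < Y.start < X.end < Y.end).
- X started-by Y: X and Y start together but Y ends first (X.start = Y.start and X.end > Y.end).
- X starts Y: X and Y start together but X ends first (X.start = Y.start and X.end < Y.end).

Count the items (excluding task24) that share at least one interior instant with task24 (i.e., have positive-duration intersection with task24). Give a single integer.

Target task24 = [75, 87].
task13 [42, 91] → contains → counts.
task14 [87, 108] → met-by → no.
task15 [60, 113] → contains → counts.
task16 [1, 51] → before → no.
task17 [11, 60] → before → no.
task18 [95, 97] → after → no.
task19 [10, 35] → before → no.
task20 [56, 83] → overlaps → counts.
task21 [10, 25] → before → no.
task22 [24, 39] → before → no.
task23 [52, 103] → contains → counts.
Total: 4.

4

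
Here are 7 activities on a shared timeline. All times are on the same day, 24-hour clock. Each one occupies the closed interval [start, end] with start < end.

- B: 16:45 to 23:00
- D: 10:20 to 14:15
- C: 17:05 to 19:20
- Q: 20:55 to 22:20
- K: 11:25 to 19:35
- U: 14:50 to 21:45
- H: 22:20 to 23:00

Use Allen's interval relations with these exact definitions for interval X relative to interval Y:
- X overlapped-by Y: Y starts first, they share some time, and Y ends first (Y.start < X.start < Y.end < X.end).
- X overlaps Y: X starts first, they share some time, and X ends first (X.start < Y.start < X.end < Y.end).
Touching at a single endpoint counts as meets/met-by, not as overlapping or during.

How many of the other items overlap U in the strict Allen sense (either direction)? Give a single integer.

3

Target U = [14:50, 21:45].
B [16:45, 23:00] → overlapped-by → counts.
C [17:05, 19:20] → during → no.
D [10:20, 14:15] → before → no.
H [22:20, 23:00] → after → no.
K [11:25, 19:35] → overlaps → counts.
Q [20:55, 22:20] → overlapped-by → counts.
Total: 3.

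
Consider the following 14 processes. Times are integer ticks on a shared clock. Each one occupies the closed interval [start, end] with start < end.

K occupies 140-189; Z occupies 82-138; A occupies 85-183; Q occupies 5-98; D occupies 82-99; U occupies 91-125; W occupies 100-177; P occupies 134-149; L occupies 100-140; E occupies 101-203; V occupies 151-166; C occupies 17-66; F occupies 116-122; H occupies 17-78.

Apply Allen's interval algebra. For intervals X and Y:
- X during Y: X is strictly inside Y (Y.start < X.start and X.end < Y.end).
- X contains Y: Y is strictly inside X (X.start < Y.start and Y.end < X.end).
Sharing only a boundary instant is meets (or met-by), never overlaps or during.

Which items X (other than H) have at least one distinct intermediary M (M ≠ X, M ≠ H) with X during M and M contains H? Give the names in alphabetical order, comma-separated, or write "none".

C

Target H = [17, 78].
Intermediaries M with M contains H: Q.
Via Q — items with X during Q: C.
Union: C.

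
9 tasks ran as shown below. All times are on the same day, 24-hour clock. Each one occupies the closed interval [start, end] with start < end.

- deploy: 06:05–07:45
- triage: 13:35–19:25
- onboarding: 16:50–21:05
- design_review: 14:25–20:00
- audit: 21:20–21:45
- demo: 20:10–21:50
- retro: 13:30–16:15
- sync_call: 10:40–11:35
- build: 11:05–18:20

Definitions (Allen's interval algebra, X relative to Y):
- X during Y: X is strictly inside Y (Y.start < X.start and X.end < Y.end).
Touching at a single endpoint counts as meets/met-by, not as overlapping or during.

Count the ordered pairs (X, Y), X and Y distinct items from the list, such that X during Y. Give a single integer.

2

Checking all 72 ordered pairs for relation 'during'; matching pairs in alphabetical order:
(audit, demo): audit during demo ✓
(retro, build): retro during build ✓
Count: 2.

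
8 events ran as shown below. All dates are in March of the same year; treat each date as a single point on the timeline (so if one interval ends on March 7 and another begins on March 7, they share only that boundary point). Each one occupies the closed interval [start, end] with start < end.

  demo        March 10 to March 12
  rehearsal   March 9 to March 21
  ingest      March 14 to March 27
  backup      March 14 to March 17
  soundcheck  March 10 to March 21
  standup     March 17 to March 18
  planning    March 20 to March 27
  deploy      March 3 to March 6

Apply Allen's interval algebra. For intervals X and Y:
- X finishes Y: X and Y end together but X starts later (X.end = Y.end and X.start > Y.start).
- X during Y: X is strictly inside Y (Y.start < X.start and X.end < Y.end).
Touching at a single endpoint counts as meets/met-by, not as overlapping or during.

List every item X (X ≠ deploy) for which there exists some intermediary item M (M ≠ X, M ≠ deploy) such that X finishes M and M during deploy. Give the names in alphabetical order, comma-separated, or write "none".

Target deploy = [March 3, March 6].
Intermediaries M with M during deploy: none.
Union: none.

none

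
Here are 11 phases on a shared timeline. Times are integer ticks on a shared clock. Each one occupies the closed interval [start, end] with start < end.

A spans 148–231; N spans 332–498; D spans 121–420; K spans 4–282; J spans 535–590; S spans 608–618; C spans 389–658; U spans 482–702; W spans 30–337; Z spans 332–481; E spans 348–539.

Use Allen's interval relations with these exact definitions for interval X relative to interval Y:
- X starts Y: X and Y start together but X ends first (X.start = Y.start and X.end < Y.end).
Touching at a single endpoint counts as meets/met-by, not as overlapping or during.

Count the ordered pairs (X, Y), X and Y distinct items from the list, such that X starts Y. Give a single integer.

1

Checking all 110 ordered pairs for relation 'starts'; matching pairs in alphabetical order:
(Z, N): Z starts N ✓
Count: 1.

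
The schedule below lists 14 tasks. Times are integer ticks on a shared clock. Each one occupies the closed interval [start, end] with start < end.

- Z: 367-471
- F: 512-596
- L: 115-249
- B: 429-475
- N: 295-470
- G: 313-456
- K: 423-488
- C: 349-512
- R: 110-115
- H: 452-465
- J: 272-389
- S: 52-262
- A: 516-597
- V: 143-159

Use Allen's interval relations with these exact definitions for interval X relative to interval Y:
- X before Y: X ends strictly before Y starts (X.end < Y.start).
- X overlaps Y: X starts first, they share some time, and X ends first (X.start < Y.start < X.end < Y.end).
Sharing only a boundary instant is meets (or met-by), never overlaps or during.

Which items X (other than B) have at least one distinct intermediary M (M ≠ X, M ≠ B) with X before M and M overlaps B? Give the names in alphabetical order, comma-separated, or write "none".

Target B = [429, 475].
Intermediaries M with M overlaps B: G, N, Z.
Via G — items with X before G: L, R, S, V.
Via N — items with X before N: L, R, S, V.
Via Z — items with X before Z: L, R, S, V.
Union: L, R, S, V.

L, R, S, V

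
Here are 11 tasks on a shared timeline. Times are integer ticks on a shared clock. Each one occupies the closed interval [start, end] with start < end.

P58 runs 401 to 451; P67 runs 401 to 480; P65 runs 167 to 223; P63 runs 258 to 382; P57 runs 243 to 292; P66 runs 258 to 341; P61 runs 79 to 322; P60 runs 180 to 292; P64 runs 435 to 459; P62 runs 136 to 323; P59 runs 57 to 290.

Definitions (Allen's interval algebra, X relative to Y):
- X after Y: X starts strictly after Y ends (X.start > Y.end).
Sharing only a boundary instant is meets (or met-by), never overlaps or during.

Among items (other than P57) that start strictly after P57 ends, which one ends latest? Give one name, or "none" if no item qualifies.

Target P57 = [243, 292].
P58 [401, 451] → after → candidate.
P59 [57, 290] → overlaps → excluded.
P60 [180, 292] → finished-by → excluded.
P61 [79, 322] → contains → excluded.
P62 [136, 323] → contains → excluded.
P63 [258, 382] → overlapped-by → excluded.
P64 [435, 459] → after → candidate.
P65 [167, 223] → before → excluded.
P66 [258, 341] → overlapped-by → excluded.
P67 [401, 480] → after → candidate.
Among candidates, latest end is 480 → P67.

P67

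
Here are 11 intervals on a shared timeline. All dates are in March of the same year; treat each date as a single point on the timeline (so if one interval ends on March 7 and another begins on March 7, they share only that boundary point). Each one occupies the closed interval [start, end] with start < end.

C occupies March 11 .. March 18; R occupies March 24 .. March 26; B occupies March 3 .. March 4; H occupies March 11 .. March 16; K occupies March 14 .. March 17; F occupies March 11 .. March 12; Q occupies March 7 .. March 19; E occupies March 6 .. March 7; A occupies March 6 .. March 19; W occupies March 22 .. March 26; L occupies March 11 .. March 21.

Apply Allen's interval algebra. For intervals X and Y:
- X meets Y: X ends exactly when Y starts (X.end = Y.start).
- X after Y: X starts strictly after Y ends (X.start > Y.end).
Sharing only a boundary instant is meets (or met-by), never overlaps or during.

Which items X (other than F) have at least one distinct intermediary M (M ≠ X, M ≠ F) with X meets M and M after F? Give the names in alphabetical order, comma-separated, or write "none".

none

Target F = [March 11, March 12].
Intermediaries M with M after F: K, R, W.
Via K — items with X meets K: none.
Via R — items with X meets R: none.
Via W — items with X meets W: none.
Union: none.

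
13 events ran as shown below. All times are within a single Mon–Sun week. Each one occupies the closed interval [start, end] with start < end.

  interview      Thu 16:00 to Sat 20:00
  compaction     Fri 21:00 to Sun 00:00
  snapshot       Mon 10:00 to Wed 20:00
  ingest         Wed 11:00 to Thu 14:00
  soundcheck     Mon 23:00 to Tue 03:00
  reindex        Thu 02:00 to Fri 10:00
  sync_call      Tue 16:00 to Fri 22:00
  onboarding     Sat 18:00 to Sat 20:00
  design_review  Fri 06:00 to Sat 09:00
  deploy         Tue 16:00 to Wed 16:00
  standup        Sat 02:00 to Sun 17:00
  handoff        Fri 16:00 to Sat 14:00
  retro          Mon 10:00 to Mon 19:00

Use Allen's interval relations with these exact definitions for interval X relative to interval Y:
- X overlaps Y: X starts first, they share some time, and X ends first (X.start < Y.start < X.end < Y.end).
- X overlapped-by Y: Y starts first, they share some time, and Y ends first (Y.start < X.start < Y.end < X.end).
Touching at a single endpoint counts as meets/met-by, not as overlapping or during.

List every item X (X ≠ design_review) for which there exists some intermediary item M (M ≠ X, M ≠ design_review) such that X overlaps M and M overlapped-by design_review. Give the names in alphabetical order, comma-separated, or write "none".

Target design_review = [Fri 06:00, Sat 09:00].
Intermediaries M with M overlapped-by design_review: compaction, handoff, standup.
Via compaction — items with X overlaps compaction: handoff, interview, sync_call.
Via handoff — items with X overlaps handoff: sync_call.
Via standup — items with X overlaps standup: compaction, handoff, interview.
Union: compaction, handoff, interview, sync_call.

compaction, handoff, interview, sync_call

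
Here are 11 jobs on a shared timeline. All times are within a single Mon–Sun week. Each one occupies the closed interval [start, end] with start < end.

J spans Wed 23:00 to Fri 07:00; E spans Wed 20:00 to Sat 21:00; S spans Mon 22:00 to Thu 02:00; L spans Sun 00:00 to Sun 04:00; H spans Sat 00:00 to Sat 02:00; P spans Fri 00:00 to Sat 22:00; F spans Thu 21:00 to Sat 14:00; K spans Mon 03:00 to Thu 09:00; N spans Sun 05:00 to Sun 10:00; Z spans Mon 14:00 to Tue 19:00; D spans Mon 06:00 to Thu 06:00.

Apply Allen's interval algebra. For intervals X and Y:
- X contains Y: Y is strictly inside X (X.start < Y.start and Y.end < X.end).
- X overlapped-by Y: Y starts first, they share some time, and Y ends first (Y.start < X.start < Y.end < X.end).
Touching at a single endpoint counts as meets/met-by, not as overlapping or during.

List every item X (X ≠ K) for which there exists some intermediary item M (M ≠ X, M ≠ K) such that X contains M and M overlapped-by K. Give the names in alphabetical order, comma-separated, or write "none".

E

Target K = [Mon 03:00, Thu 09:00].
Intermediaries M with M overlapped-by K: E, J.
Via E — items with X contains E: none.
Via J — items with X contains J: E.
Union: E.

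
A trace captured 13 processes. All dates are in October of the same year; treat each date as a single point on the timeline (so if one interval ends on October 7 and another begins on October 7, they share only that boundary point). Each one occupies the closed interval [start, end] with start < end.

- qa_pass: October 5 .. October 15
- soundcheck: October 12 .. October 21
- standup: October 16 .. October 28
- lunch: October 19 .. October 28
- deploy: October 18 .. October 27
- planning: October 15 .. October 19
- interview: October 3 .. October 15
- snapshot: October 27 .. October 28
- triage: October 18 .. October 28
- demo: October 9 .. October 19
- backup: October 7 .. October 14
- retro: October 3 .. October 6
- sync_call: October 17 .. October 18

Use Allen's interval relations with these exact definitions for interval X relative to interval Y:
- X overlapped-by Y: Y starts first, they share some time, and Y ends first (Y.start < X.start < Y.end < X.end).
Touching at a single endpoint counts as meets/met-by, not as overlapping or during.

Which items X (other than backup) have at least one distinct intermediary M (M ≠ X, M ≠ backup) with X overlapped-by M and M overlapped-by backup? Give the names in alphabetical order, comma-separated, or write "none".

Target backup = [October 7, October 14].
Intermediaries M with M overlapped-by backup: demo, soundcheck.
Via demo — items with X overlapped-by demo: deploy, soundcheck, standup, triage.
Via soundcheck — items with X overlapped-by soundcheck: deploy, lunch, standup, triage.
Union: deploy, lunch, soundcheck, standup, triage.

deploy, lunch, soundcheck, standup, triage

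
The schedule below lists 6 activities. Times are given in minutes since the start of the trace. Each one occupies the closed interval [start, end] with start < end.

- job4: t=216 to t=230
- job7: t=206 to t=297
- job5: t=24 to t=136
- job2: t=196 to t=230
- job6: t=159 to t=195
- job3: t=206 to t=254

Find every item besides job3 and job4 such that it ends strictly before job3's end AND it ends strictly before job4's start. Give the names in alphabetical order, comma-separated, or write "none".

Conditions: its end is strictly before job3's end (X.end < t=254) AND its end is strictly before job4's start (X.end < t=216).
job2: end t=230 < t=254? ✓; end t=230 < t=216? ✗ → no.
job5: end t=136 < t=254? ✓; end t=136 < t=216? ✓ → yes.
job6: end t=195 < t=254? ✓; end t=195 < t=216? ✓ → yes.
job7: end t=297 < t=254? ✗; end t=297 < t=216? ✗ → no.
Result: job5, job6.

job5, job6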